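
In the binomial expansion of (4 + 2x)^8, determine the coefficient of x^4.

The general term is C(8,j)·(4)^j·(2x)^(8-j); the x^4 term has j = 4.
C(8,4) = 70.
Coefficient = C(8,4) · 4^4 · 2^4 = 70 · 256 · 16 = 286720.

286720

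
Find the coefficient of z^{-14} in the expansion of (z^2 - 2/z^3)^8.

1792

General term: C(8,j)·(z^2)^j·(-2/z^3)^(8-j), with z-exponent 2j − 3(8−j) = 5j − 24.
Set 5j − 24 = -14: j = 2.
C(8,2) = 28; 1^2 = 1; (-2)^6 = 64.
Coefficient = 28 · 1 · 64 = 1792.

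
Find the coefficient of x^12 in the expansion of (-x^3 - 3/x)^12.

673596

General term: C(12,j)·(-x^3)^j·(-3/x)^(12-j), with x-exponent 3j − 1(12−j) = 4j − 12.
Set 4j − 12 = 12: j = 6.
C(12,6) = 924; (-1)^6 = 1; (-3)^6 = 729.
Coefficient = 924 · 1 · 729 = 673596.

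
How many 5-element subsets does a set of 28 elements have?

C(28,5) = (28·27·26·25·24) / 5! = 11793600 / 120 = 98280.

98280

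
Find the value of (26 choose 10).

5311735

C(26,10) = (26·25·24·23·22·21·20·19·18·17) / 10! = 19275223968000 / 3628800 = 5311735.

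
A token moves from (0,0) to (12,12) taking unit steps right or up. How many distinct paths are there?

2704156

Each path is a sequence of 24 steps with 12 rights: C(24,12) = 2704156.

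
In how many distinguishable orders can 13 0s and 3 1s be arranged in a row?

Choose positions for the 0s: C(16,13) = 560.

560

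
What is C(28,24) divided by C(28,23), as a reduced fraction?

C(n,k+1)/C(n,k) = (n−k)/(k+1) = (28−23)/(23+1) = 5/24.

5/24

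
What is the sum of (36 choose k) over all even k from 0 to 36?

Even-k terms of row 36 sum to 2^35 = 34359738368.

34359738368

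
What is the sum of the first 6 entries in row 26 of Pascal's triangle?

1 + 26 + 325 + 2600 + 14950 + 65780 = 83682.

83682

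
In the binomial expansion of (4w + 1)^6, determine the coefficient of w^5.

The general term is C(6,j)·(4w)^j·(1)^(6-j); the w^5 term has j = 5.
C(6,5) = 6.
Coefficient = C(6,5) · 4^5 = 6 · 1024 = 6144.

6144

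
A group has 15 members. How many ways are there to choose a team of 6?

5005

This is C(15,6) = 5005.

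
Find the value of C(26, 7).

657800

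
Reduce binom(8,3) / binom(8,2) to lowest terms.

2

C(n,k+1)/C(n,k) = (n−k)/(k+1) = (8−2)/(2+1) = 6/3 = 2.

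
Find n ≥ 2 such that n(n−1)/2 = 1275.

51

n(n−1)/2 = 1275 ⇒ n(n−1) = 2550. Since 51·50 = 2550, n = 51.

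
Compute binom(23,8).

C(23,8) = (23·22·21·20·19·18·17·16) / 8! = 19769460480 / 40320 = 490314.

490314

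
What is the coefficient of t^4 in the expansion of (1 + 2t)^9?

2016

The general term is C(9,j)·(1)^j·(2t)^(9-j); the t^4 term has j = 5.
C(9,5) = 126.
Coefficient = C(9,5) · 2^4 = 126 · 16 = 2016.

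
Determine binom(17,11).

12376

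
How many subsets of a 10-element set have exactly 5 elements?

252

Choose the 5 positions: C(10,5) = 252.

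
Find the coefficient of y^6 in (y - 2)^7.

-14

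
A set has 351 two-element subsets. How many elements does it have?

27

n(n−1)/2 = 351 ⇒ n(n−1) = 702. Since 27·26 = 702, n = 27.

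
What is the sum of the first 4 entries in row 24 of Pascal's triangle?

1 + 24 + 276 + 2024 = 2325.

2325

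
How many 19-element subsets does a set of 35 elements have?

C(35,19) = C(35,16) by symmetry.
C(35,16) = (35·34·33·32·31·30·29·28·27·26·25·24·23·22·21·20) / 16! = 84945040381058457600000 / 20922789888000 = 4059928950.

4059928950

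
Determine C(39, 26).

8122425444

C(39,26) = C(39,13) by symmetry.
C(39,13) = (39·38·37·36·35·34·33·32·31·30·29·28·27) / 13! = 50578512186237235200 / 6227020800 = 8122425444.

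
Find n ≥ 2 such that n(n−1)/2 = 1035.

n(n−1)/2 = 1035 ⇒ n(n−1) = 2070. Since 46·45 = 2070, n = 46.

46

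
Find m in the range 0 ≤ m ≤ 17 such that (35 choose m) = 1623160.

C(35,m) increases on 0 ≤ m ≤ 17. C(35,5) = 324632 and C(35,6) = 1623160, so m = 6.

6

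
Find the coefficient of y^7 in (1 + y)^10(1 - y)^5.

45

Coefficient of y^7 = Σ_{j} C(10,j)·1^j·C(5,7-j)·(-1)^(7-j) for j from 2 to 7.
= (-45) + 600 + (-2100) + 2520 + (-1050) + 120 = 45.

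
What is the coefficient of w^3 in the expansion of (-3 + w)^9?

The general term is C(9,j)·(-3)^j·(w)^(9-j); the w^3 term has j = 6.
C(9,6) = 84.
Coefficient = C(9,6) · (-3)^6 = 84 · 729 = 61236.

61236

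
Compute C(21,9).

C(21,9) = (21·20·19·18·17·16·15·14·13) / 9! = 106661318400 / 362880 = 293930.

293930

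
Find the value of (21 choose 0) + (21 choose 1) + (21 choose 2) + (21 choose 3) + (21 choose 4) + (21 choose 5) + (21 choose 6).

82160

1 + 21 + 210 + 1330 + 5985 + 20349 + 54264 = 82160.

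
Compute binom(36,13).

C(36,13) = (36·35·34·33·32·31·30·29·28·27·26·25·24) / 13! = 14389334903623680000 / 6227020800 = 2310789600.

2310789600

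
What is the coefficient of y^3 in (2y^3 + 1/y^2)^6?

160

General term: C(6,j)·(2y^3)^j·(1/y^2)^(6-j), with y-exponent 3j − 2(6−j) = 5j − 12.
Set 5j − 12 = 3: j = 3.
C(6,3) = 20; 2^3 = 8; 1^3 = 1.
Coefficient = 20 · 8 · 1 = 160.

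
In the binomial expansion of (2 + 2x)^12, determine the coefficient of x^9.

901120

The general term is C(12,j)·(2)^j·(2x)^(12-j); the x^9 term has j = 3.
C(12,3) = 220.
Coefficient = C(12,3) · 2^3 · 2^9 = 220 · 8 · 512 = 901120.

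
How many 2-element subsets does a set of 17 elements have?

C(17,2) = (17·16) / 2! = 272 / 2 = 136.

136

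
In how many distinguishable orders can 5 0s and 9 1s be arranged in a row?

2002

Choose positions for the 0s: C(14,5) = 2002.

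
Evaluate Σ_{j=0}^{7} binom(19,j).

94184

1 + 19 + 171 + 969 + 3876 + 11628 + 27132 + 50388 = 94184.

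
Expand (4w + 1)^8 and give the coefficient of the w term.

32

The general term is C(8,j)·(4w)^j·(1)^(8-j); the w^1 term has j = 1.
C(8,1) = 8.
Coefficient = C(8,1) · 4^1 = 8 · 4 = 32.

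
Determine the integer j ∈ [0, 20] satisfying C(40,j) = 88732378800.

C(40,j) increases on 0 ≤ j ≤ 20. C(40,16) = 62852101650 and C(40,17) = 88732378800, so j = 17.

17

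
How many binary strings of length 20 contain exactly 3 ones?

1140

Choose the 3 positions: C(20,3) = 1140.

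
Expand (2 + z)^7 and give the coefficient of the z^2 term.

672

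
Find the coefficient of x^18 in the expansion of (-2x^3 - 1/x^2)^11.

-42240

General term: C(11,j)·(-2x^3)^j·(-1/x^2)^(11-j), with x-exponent 3j − 2(11−j) = 5j − 22.
Set 5j − 22 = 18: j = 8.
C(11,8) = 165; (-2)^8 = 256; (-1)^3 = -1.
Coefficient = 165 · 256 · (-1) = -42240.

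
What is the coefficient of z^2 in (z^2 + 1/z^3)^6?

General term: C(6,j)·(z^2)^j·(1/z^3)^(6-j), with z-exponent 2j − 3(6−j) = 5j − 18.
Set 5j − 18 = 2: j = 4.
C(6,4) = 15; 1^4 = 1; 1^2 = 1.
Coefficient = 15 · 1 · 1 = 15.

15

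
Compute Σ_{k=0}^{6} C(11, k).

1486

1 + 11 + 55 + 165 + 330 + 462 + 462 = 1486.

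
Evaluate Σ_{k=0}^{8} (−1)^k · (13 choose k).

The partial alternating sum Σ_{k=0}^{8} (−1)^k C(13,k) = (−1)^8 C(12,8) = 495.

495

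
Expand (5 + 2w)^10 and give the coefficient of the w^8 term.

288000

The general term is C(10,j)·(5)^j·(2w)^(10-j); the w^8 term has j = 2.
C(10,2) = 45.
Coefficient = C(10,2) · 5^2 · 2^8 = 45 · 25 · 256 = 288000.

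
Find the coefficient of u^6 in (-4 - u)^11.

-473088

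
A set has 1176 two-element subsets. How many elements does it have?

49

n(n−1)/2 = 1176 ⇒ n(n−1) = 2352. Since 49·48 = 2352, n = 49.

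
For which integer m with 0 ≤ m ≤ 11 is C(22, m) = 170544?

7

C(22,m) increases on 0 ≤ m ≤ 11. C(22,6) = 74613 and C(22,7) = 170544, so m = 7.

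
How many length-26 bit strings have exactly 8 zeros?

Choose the 8 positions: C(26,8) = 1562275.

1562275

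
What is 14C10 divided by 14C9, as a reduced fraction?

C(n,k+1)/C(n,k) = (n−k)/(k+1) = (14−9)/(9+1) = 5/10 = 1/2.

1/2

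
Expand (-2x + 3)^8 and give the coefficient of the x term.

-34992

The general term is C(8,j)·(-2x)^j·(3)^(8-j); the x^1 term has j = 1.
C(8,1) = 8.
Coefficient = C(8,1) · (-2)^1 · 3^7 = 8 · (-2) · 2187 = -34992.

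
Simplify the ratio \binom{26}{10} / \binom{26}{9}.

17/10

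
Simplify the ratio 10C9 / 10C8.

C(n,k+1)/C(n,k) = (n−k)/(k+1) = (10−8)/(8+1) = 2/9.

2/9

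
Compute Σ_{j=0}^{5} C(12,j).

1 + 12 + 66 + 220 + 495 + 792 = 1586.

1586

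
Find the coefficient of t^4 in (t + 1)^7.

35

The general term is C(7,j)·(t)^j·(1)^(7-j); the t^4 term has j = 4.
C(7,4) = 35.
Coefficient = C(7,4) = 35.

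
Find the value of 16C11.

C(16,11) = C(16,5) by symmetry.
C(16,5) = (16·15·14·13·12) / 5! = 524160 / 120 = 4368.

4368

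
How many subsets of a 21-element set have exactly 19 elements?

Choose the 19 positions: C(21,19) = 210.

210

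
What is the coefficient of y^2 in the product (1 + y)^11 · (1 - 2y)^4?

-9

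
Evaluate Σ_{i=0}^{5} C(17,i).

1 + 17 + 136 + 680 + 2380 + 6188 = 9402.

9402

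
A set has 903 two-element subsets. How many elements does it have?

n(n−1)/2 = 903 ⇒ n(n−1) = 1806. Since 43·42 = 1806, n = 43.

43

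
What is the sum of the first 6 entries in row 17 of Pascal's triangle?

1 + 17 + 136 + 680 + 2380 + 6188 = 9402.

9402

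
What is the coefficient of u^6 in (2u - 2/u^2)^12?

270336

General term: C(12,j)·(2u)^j·(-2/u^2)^(12-j), with u-exponent 1j − 2(12−j) = 3j − 24.
Set 3j − 24 = 6: j = 10.
C(12,10) = 66; 2^10 = 1024; (-2)^2 = 4.
Coefficient = 66 · 1024 · 4 = 270336.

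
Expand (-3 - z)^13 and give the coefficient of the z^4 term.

The general term is C(13,j)·(-3)^j·(-z)^(13-j); the z^4 term has j = 9.
C(13,9) = 715.
Coefficient = C(13,9) · (-3)^9 = 715 · (-19683) = -14073345.

-14073345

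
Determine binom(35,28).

C(35,28) = C(35,7) by symmetry.
C(35,7) = (35·34·33·32·31·30·29) / 7! = 33891580800 / 5040 = 6724520.

6724520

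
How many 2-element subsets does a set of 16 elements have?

C(16,2) = (16·15) / 2! = 240 / 2 = 120.

120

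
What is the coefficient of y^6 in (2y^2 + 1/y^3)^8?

1792

General term: C(8,j)·(2y^2)^j·(1/y^3)^(8-j), with y-exponent 2j − 3(8−j) = 5j − 24.
Set 5j − 24 = 6: j = 6.
C(8,6) = 28; 2^6 = 64; 1^2 = 1.
Coefficient = 28 · 64 · 1 = 1792.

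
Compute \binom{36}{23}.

2310789600

C(36,23) = C(36,13) by symmetry.
C(36,13) = (36·35·34·33·32·31·30·29·28·27·26·25·24) / 13! = 14389334903623680000 / 6227020800 = 2310789600.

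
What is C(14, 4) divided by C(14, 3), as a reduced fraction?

11/4

C(n,k+1)/C(n,k) = (n−k)/(k+1) = (14−3)/(3+1) = 11/4.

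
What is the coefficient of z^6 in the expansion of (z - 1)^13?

-1716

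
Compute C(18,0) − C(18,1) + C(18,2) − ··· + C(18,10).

The partial alternating sum Σ_{k=0}^{10} (−1)^k C(18,k) = (−1)^10 C(17,10) = 19448.

19448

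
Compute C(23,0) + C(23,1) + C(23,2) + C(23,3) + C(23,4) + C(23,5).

44552

1 + 23 + 253 + 1771 + 8855 + 33649 = 44552.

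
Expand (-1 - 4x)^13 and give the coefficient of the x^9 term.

The general term is C(13,j)·(-1)^j·(-4x)^(13-j); the x^9 term has j = 4.
C(13,4) = 715.
Coefficient = C(13,4) · (-4)^9 = 715 · (-262144) = -187432960.

-187432960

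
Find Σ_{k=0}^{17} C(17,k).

131072

The entries of row 17 sum to 2^17 = 131072.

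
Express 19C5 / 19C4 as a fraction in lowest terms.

3

C(n,k+1)/C(n,k) = (n−k)/(k+1) = (19−4)/(4+1) = 15/5 = 3.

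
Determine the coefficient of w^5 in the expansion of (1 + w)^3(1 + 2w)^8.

Coefficient of w^5 = Σ_{j} C(3,j)·1^j·C(8,5-j)·2^(5-j) for j from 0 to 3.
= 1792 + 3360 + 1344 + 112 = 6608.

6608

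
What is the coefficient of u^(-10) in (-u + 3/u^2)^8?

General term: C(8,j)·(-u)^j·(3/u^2)^(8-j), with u-exponent 1j − 2(8−j) = 3j − 16.
Set 3j − 16 = -10: j = 2.
C(8,2) = 28; (-1)^2 = 1; 3^6 = 729.
Coefficient = 28 · 1 · 729 = 20412.

20412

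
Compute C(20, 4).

4845

C(20,4) = (20·19·18·17) / 4! = 116280 / 24 = 4845.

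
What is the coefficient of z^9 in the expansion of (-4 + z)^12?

-14080

The general term is C(12,j)·(-4)^j·(z)^(12-j); the z^9 term has j = 3.
C(12,3) = 220.
Coefficient = C(12,3) · (-4)^3 = 220 · (-64) = -14080.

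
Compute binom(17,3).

C(17,3) = (17·16·15) / 3! = 4080 / 6 = 680.

680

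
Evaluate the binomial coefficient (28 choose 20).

C(28,20) = C(28,8) by symmetry.
C(28,8) = (28·27·26·25·24·23·22·21) / 8! = 125318793600 / 40320 = 3108105.

3108105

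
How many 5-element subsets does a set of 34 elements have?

C(34,5) = (34·33·32·31·30) / 5! = 33390720 / 120 = 278256.

278256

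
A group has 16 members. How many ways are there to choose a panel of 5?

This is C(16,5) = 4368.

4368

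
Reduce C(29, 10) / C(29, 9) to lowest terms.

2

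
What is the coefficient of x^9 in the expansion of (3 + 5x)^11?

966796875

The general term is C(11,j)·(3)^j·(5x)^(11-j); the x^9 term has j = 2.
C(11,2) = 55.
Coefficient = C(11,2) · 3^2 · 5^9 = 55 · 9 · 1953125 = 966796875.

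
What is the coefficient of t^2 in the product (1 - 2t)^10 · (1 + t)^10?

Coefficient of t^2 = Σ_{j} C(10,j)·(-2)^j·C(10,2-j)·1^(2-j) for j from 0 to 2.
= 45 + (-200) + 180 = 25.

25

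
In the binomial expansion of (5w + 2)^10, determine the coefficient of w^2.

The general term is C(10,j)·(5w)^j·(2)^(10-j); the w^2 term has j = 2.
C(10,2) = 45.
Coefficient = C(10,2) · 5^2 · 2^8 = 45 · 25 · 256 = 288000.

288000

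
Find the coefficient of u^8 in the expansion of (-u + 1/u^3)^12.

General term: C(12,j)·(-u)^j·(1/u^3)^(12-j), with u-exponent 1j − 3(12−j) = 4j − 36.
Set 4j − 36 = 8: j = 11.
C(12,11) = 12; (-1)^11 = -1; 1^1 = 1.
Coefficient = 12 · (-1) · 1 = -12.

-12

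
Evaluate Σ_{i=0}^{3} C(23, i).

2048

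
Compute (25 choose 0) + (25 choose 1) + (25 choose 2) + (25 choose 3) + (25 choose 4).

1 + 25 + 300 + 2300 + 12650 = 15276.

15276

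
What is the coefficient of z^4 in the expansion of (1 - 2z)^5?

80

The general term is C(5,j)·(1)^j·(-2z)^(5-j); the z^4 term has j = 1.
C(5,1) = 5.
Coefficient = C(5,1) · (-2)^4 = 5 · 16 = 80.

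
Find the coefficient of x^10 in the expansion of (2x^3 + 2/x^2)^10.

General term: C(10,j)·(2x^3)^j·(2/x^2)^(10-j), with x-exponent 3j − 2(10−j) = 5j − 20.
Set 5j − 20 = 10: j = 6.
C(10,6) = 210; 2^6 = 64; 2^4 = 16.
Coefficient = 210 · 64 · 16 = 215040.

215040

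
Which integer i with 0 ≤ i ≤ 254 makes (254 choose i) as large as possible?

C(254,i) is maximized at i = 254/2 = 127.

127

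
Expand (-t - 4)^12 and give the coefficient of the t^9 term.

14080

The general term is C(12,j)·(-t)^j·(-4)^(12-j); the t^9 term has j = 9.
C(12,9) = 220.
Coefficient = C(12,9) · (-1)^9 · (-4)^3 = 220 · (-1) · (-64) = 14080.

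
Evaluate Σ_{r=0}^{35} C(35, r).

34359738368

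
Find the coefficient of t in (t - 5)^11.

107421875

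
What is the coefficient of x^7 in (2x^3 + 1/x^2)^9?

4032

General term: C(9,j)·(2x^3)^j·(1/x^2)^(9-j), with x-exponent 3j − 2(9−j) = 5j − 18.
Set 5j − 18 = 7: j = 5.
C(9,5) = 126; 2^5 = 32; 1^4 = 1.
Coefficient = 126 · 32 · 1 = 4032.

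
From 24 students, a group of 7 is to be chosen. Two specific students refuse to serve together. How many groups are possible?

All 7-subsets: C(24,7) = 346104. Those containing both fixed elements: C(22,5) = 26334.
346104 − 26334 = 319770.

319770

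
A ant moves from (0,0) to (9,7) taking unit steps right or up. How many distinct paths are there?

Each path is a sequence of 16 steps with 9 rights: C(16,9) = 11440.

11440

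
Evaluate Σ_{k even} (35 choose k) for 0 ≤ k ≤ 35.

17179869184

Half of (1+1)^35 + (1−1)^35 gives the even-index sum: 2^34 = 17179869184.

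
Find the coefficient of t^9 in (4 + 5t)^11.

1718750000

The general term is C(11,j)·(4)^j·(5t)^(11-j); the t^9 term has j = 2.
C(11,2) = 55.
Coefficient = C(11,2) · 4^2 · 5^9 = 55 · 16 · 1953125 = 1718750000.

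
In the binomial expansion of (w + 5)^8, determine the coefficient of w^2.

437500

The general term is C(8,j)·(w)^j·(5)^(8-j); the w^2 term has j = 2.
C(8,2) = 28.
Coefficient = C(8,2) · 5^6 = 28 · 15625 = 437500.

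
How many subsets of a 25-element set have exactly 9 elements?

Choose the 9 positions: C(25,9) = 2042975.

2042975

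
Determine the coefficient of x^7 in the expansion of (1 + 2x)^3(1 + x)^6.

Coefficient of x^7 = Σ_{j} C(3,j)·2^j·C(6,7-j)·1^(7-j) for j from 1 to 3.
= 6 + 72 + 120 = 198.

198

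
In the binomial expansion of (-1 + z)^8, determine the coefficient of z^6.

The general term is C(8,j)·(-1)^j·(z)^(8-j); the z^6 term has j = 2.
C(8,2) = 28.
Coefficient = C(8,2) = 28.

28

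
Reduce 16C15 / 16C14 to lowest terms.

2/15

C(n,k+1)/C(n,k) = (n−k)/(k+1) = (16−14)/(14+1) = 2/15.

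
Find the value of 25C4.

C(25,4) = (25·24·23·22) / 4! = 303600 / 24 = 12650.

12650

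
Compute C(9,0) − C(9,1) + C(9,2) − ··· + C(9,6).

The partial alternating sum Σ_{k=0}^{6} (−1)^k C(9,k) = (−1)^6 C(8,6) = 28.

28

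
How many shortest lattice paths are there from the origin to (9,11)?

Each path is a sequence of 20 steps with 9 rights: C(20,9) = 167960.

167960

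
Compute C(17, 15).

C(17,15) = C(17,2) by symmetry.
C(17,2) = (17·16) / 2! = 272 / 2 = 136.

136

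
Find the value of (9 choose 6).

84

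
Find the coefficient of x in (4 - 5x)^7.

-143360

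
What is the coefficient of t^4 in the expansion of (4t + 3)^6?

The general term is C(6,j)·(4t)^j·(3)^(6-j); the t^4 term has j = 4.
C(6,4) = 15.
Coefficient = C(6,4) · 4^4 · 3^2 = 15 · 256 · 9 = 34560.

34560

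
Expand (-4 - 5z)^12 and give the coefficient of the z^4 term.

The general term is C(12,j)·(-4)^j·(-5z)^(12-j); the z^4 term has j = 8.
C(12,8) = 495.
Coefficient = C(12,8) · (-4)^8 · (-5)^4 = 495 · 65536 · 625 = 20275200000.

20275200000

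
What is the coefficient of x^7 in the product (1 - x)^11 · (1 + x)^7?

56

Coefficient of x^7 = Σ_{j} C(11,j)·(-1)^j·C(7,7-j)·1^(7-j) for j from 0 to 7.
= 1 + (-77) + 1155 + (-5775) + 11550 + (-9702) + 3234 + (-330) = 56.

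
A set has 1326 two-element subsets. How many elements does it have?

52

n(n−1)/2 = 1326 ⇒ n(n−1) = 2652. Since 52·51 = 2652, n = 52.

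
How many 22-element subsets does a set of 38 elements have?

C(38,22) = C(38,16) by symmetry.
C(38,16) = (38·37·36·35·34·33·32·31·30·29·28·27·26·25·24·23) / 16! = 465322312113382563840000 / 20922789888000 = 22239974430.

22239974430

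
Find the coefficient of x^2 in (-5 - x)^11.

The general term is C(11,j)·(-5)^j·(-x)^(11-j); the x^2 term has j = 9.
C(11,9) = 55.
Coefficient = C(11,9) · (-5)^9 = 55 · (-1953125) = -107421875.

-107421875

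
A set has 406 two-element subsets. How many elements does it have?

29

n(n−1)/2 = 406 ⇒ n(n−1) = 812. Since 29·28 = 812, n = 29.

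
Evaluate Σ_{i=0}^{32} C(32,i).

4294967296

Setting x = 1 in (1+x)^32 gives Σ C(32,i) = 2^32 = 4294967296.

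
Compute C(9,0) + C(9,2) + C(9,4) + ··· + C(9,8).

256

Even-i terms of row 9 sum to 2^8 = 256.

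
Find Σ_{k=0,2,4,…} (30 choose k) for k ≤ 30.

Even-k terms of row 30 sum to 2^29 = 536870912.

536870912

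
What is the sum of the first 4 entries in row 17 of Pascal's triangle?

834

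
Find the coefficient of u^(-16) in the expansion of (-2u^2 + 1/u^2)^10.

General term: C(10,j)·(-2u^2)^j·(1/u^2)^(10-j), with u-exponent 2j − 2(10−j) = 4j − 20.
Set 4j − 20 = -16: j = 1.
C(10,1) = 10; (-2)^1 = -2; 1^9 = 1.
Coefficient = 10 · (-2) · 1 = -20.

-20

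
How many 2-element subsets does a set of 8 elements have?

28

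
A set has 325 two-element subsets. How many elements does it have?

26

n(n−1)/2 = 325 ⇒ n(n−1) = 650. Since 26·25 = 650, n = 26.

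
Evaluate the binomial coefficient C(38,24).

C(38,24) = C(38,14) by symmetry.
C(38,14) = (38·37·36·35·34·33·32·31·30·29·28·27·26·25) / 14! = 842975203103953920000 / 87178291200 = 9669554100.

9669554100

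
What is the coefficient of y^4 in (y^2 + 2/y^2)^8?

General term: C(8,j)·(y^2)^j·(2/y^2)^(8-j), with y-exponent 2j − 2(8−j) = 4j − 16.
Set 4j − 16 = 4: j = 5.
C(8,5) = 56; 1^5 = 1; 2^3 = 8.
Coefficient = 56 · 1 · 8 = 448.

448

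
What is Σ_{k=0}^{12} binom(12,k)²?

2704156

By Vandermonde's identity, Σ C(12,k)² = C(24,12) = 2704156.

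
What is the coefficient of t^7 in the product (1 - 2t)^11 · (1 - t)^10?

-1974180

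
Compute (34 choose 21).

C(34,21) = C(34,13) by symmetry.
C(34,13) = (34·33·32·31·30·29·28·27·26·25·24·23·22) / 13! = 5778574175582208000 / 6227020800 = 927983760.

927983760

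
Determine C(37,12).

1852482996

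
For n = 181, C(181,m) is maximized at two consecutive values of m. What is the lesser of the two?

90

For odd n = 181, C(181,m) peaks at m = (n−1)/2 and (n+1)/2; the lesser is 90.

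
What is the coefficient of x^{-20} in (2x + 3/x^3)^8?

General term: C(8,j)·(2x)^j·(3/x^3)^(8-j), with x-exponent 1j − 3(8−j) = 4j − 24.
Set 4j − 24 = -20: j = 1.
C(8,1) = 8; 2^1 = 2; 3^7 = 2187.
Coefficient = 8 · 2 · 2187 = 34992.

34992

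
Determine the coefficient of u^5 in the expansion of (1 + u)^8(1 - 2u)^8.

-168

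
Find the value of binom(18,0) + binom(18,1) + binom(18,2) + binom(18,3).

1 + 18 + 153 + 816 = 988.

988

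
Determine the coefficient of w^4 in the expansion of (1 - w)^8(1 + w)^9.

Coefficient of w^4 = Σ_{j} C(8,j)·(-1)^j·C(9,4-j)·1^(4-j) for j from 0 to 4.
= 126 + (-672) + 1008 + (-504) + 70 = 28.

28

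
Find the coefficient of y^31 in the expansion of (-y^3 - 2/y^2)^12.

General term: C(12,j)·(-y^3)^j·(-2/y^2)^(12-j), with y-exponent 3j − 2(12−j) = 5j − 24.
Set 5j − 24 = 31: j = 11.
C(12,11) = 12; (-1)^11 = -1; (-2)^1 = -2.
Coefficient = 12 · (-1) · (-2) = 24.

24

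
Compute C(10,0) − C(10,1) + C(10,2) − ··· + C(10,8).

The partial alternating sum Σ_{k=0}^{8} (−1)^k C(10,k) = (−1)^8 C(9,8) = 9.

9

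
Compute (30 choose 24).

593775

C(30,24) = C(30,6) by symmetry.
C(30,6) = (30·29·28·27·26·25) / 6! = 427518000 / 720 = 593775.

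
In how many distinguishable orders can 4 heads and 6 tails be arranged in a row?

Choose positions for the heads: C(10,4) = 210.

210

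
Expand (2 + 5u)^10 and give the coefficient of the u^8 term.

70312500

The general term is C(10,j)·(2)^j·(5u)^(10-j); the u^8 term has j = 2.
C(10,2) = 45.
Coefficient = C(10,2) · 2^2 · 5^8 = 45 · 4 · 390625 = 70312500.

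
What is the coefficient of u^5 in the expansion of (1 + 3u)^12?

The general term is C(12,j)·(1)^j·(3u)^(12-j); the u^5 term has j = 7.
C(12,7) = 792.
Coefficient = C(12,7) · 3^5 = 792 · 243 = 192456.

192456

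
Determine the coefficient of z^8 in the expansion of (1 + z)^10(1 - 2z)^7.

Coefficient of z^8 = Σ_{j} C(10,j)·1^j·C(7,8-j)·(-2)^(8-j) for j from 1 to 8.
= (-1280) + 20160 + (-80640) + 117600 + (-70560) + 17640 + (-1680) + 45 = 1285.

1285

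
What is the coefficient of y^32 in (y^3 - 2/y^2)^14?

364

General term: C(14,j)·(y^3)^j·(-2/y^2)^(14-j), with y-exponent 3j − 2(14−j) = 5j − 28.
Set 5j − 28 = 32: j = 12.
C(14,12) = 91; 1^12 = 1; (-2)^2 = 4.
Coefficient = 91 · 1 · 4 = 364.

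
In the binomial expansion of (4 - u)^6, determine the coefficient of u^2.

3840

The general term is C(6,j)·(4)^j·(-u)^(6-j); the u^2 term has j = 4.
C(6,4) = 15.
Coefficient = C(6,4) · 4^4 = 15 · 256 = 3840.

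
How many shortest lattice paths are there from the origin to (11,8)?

Each path is a sequence of 19 steps with 11 rights: C(19,11) = 75582.

75582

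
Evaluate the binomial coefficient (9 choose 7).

36

C(9,7) = C(9,2) by symmetry.
C(9,2) = (9·8) / 2! = 72 / 2 = 36.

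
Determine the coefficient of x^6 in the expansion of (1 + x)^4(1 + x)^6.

210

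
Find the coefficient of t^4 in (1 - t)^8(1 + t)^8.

Coefficient of t^4 = Σ_{j} C(8,j)·(-1)^j·C(8,4-j)·1^(4-j) for j from 0 to 4.
= 70 + (-448) + 784 + (-448) + 70 = 28.

28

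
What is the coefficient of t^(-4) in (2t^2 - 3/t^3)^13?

160123392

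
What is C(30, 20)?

C(30,20) = C(30,10) by symmetry.
C(30,10) = (30·29·28·27·26·25·24·23·22·21) / 10! = 109027350432000 / 3628800 = 30045015.

30045015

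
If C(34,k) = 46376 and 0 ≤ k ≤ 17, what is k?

C(34,k) increases on 0 ≤ k ≤ 17. C(34,3) = 5984 and C(34,4) = 46376, so k = 4.

4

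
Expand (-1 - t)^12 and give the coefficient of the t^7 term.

792

The general term is C(12,j)·(-1)^j·(-t)^(12-j); the t^7 term has j = 5.
C(12,5) = 792.
Coefficient = C(12,5) · (-1)^5 · (-1)^7 = 792 · (-1) · (-1) = 792.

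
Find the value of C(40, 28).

C(40,28) = C(40,12) by symmetry.
C(40,12) = (40·39·38·37·36·35·34·33·32·31·30·29) / 12! = 2676111755885568000 / 479001600 = 5586853480.

5586853480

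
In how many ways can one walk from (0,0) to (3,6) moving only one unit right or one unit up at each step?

Each path is a sequence of 9 steps with 3 rights: C(9,3) = 84.

84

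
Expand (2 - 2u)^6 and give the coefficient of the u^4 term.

960

The general term is C(6,j)·(2)^j·(-2u)^(6-j); the u^4 term has j = 2.
C(6,2) = 15.
Coefficient = C(6,2) · 2^2 · (-2)^4 = 15 · 4 · 16 = 960.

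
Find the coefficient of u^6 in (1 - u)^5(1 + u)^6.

Coefficient of u^6 = Σ_{j} C(5,j)·(-1)^j·C(6,6-j)·1^(6-j) for j from 0 to 5.
= 1 + (-30) + 150 + (-200) + 75 + (-6) = -10.

-10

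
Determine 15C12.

455

C(15,12) = C(15,3) by symmetry.
C(15,3) = (15·14·13) / 3! = 2730 / 6 = 455.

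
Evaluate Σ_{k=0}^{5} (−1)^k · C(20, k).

-11628

The partial alternating sum Σ_{k=0}^{5} (−1)^k C(20,k) = (−1)^5 C(19,5) = -11628.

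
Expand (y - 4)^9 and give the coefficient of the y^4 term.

-129024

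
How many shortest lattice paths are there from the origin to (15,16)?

Each path is a sequence of 31 steps with 15 rights: C(31,15) = 300540195.

300540195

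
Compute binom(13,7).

1716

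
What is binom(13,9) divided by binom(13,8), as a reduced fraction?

5/9

C(n,k+1)/C(n,k) = (n−k)/(k+1) = (13−8)/(8+1) = 5/9.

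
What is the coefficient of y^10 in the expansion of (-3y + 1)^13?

16888014

The general term is C(13,j)·(-3y)^j·(1)^(13-j); the y^10 term has j = 10.
C(13,10) = 286.
Coefficient = C(13,10) · (-3)^10 = 286 · 59049 = 16888014.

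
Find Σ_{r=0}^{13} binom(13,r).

8192

The entries of row 13 sum to 2^13 = 8192.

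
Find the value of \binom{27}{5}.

C(27,5) = (27·26·25·24·23) / 5! = 9687600 / 120 = 80730.

80730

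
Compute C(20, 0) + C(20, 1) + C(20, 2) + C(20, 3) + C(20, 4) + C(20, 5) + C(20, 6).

1 + 20 + 190 + 1140 + 4845 + 15504 + 38760 = 60460.

60460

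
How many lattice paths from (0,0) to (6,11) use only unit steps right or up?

Each path is a sequence of 17 steps with 6 rights: C(17,6) = 12376.

12376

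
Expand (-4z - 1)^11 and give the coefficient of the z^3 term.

The general term is C(11,j)·(-4z)^j·(-1)^(11-j); the z^3 term has j = 3.
C(11,3) = 165.
Coefficient = C(11,3) · (-4)^3 = 165 · (-64) = -10560.

-10560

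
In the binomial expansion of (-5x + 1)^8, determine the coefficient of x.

The general term is C(8,j)·(-5x)^j·(1)^(8-j); the x^1 term has j = 1.
C(8,1) = 8.
Coefficient = C(8,1) · (-5)^1 = 8 · (-5) = -40.

-40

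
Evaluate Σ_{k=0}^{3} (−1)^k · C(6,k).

The partial alternating sum Σ_{k=0}^{3} (−1)^k C(6,k) = (−1)^3 C(5,3) = -10.

-10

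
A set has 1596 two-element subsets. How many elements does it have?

57

n(n−1)/2 = 1596 ⇒ n(n−1) = 3192. Since 57·56 = 3192, n = 57.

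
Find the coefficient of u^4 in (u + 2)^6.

The general term is C(6,j)·(u)^j·(2)^(6-j); the u^4 term has j = 4.
C(6,4) = 15.
Coefficient = C(6,4) · 2^2 = 15 · 4 = 60.

60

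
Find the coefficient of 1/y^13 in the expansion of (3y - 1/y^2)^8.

-24

General term: C(8,j)·(3y)^j·(-1/y^2)^(8-j), with y-exponent 1j − 2(8−j) = 3j − 16.
Set 3j − 16 = -13: j = 1.
C(8,1) = 8; 3^1 = 3; (-1)^7 = -1.
Coefficient = 8 · 3 · (-1) = -24.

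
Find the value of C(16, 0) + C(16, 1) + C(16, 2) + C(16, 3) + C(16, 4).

1 + 16 + 120 + 560 + 1820 = 2517.

2517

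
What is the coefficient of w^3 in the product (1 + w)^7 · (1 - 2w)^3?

Coefficient of w^3 = Σ_{j} C(7,j)·1^j·C(3,3-j)·(-2)^(3-j) for j from 0 to 3.
= (-8) + 84 + (-126) + 35 = -15.

-15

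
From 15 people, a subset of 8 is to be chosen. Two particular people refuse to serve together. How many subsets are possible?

All 8-subsets: C(15,8) = 6435. Those containing both fixed elements: C(13,6) = 1716.
6435 − 1716 = 4719.

4719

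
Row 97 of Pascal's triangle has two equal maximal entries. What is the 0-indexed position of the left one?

For odd n = 97, C(97,k) peaks at k = (n−1)/2 and (n+1)/2; the lower is 48.

48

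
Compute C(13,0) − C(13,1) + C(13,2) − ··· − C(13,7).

-792

The partial alternating sum Σ_{k=0}^{7} (−1)^k C(13,k) = (−1)^7 C(12,7) = -792.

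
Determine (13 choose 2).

C(13,2) = (13·12) / 2! = 156 / 2 = 78.

78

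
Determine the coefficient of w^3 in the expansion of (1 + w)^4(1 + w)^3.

35

(1 + w)^4(1 + w)^3 = (1 + w)^7, so the coefficient of w^3 is C(7,3)·1^3 = 35·1 = 35.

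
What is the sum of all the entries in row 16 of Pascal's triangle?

65536

The entries of row 16 sum to 2^16 = 65536.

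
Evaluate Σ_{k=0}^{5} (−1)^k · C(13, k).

-792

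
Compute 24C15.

1307504

C(24,15) = C(24,9) by symmetry.
C(24,9) = (24·23·22·21·20·19·18·17·16) / 9! = 474467051520 / 362880 = 1307504.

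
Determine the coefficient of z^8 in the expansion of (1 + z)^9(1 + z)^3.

Coefficient of z^8 = Σ_{j} C(9,j)·C(3,8-j) for j from 5 to 8.
= 126 + 252 + 108 + 9 = 495.

495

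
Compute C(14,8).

3003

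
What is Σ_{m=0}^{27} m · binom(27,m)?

1811939328

Differentiating (1+x)^27 and setting x=1: Σ m·C(27,m) = 27·2^26 = 1811939328.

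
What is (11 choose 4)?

330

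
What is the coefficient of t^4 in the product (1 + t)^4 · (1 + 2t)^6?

Coefficient of t^4 = Σ_{j} C(4,j)·1^j·C(6,4-j)·2^(4-j) for j from 0 to 4.
= 240 + 640 + 360 + 48 + 1 = 1289.

1289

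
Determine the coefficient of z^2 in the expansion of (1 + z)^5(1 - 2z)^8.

Coefficient of z^2 = Σ_{j} C(5,j)·1^j·C(8,2-j)·(-2)^(2-j) for j from 0 to 2.
= 112 + (-80) + 10 = 42.

42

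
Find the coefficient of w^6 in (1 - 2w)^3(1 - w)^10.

Coefficient of w^6 = Σ_{j} C(3,j)·(-2)^j·C(10,6-j)·(-1)^(6-j) for j from 0 to 3.
= 210 + 1512 + 2520 + 960 = 5202.

5202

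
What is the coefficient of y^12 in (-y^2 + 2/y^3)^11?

General term: C(11,j)·(-y^2)^j·(2/y^3)^(11-j), with y-exponent 2j − 3(11−j) = 5j − 33.
Set 5j − 33 = 12: j = 9.
C(11,9) = 55; (-1)^9 = -1; 2^2 = 4.
Coefficient = 55 · (-1) · 4 = -220.

-220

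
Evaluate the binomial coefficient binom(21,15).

C(21,15) = C(21,6) by symmetry.
C(21,6) = (21·20·19·18·17·16) / 6! = 39070080 / 720 = 54264.

54264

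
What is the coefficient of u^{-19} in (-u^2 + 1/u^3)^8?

-8

General term: C(8,j)·(-u^2)^j·(1/u^3)^(8-j), with u-exponent 2j − 3(8−j) = 5j − 24.
Set 5j − 24 = -19: j = 1.
C(8,1) = 8; (-1)^1 = -1; 1^7 = 1.
Coefficient = 8 · (-1) · 1 = -8.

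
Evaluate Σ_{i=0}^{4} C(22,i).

1 + 22 + 231 + 1540 + 7315 = 9109.

9109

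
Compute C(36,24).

1251677700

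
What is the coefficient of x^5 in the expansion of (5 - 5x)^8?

The general term is C(8,j)·(5)^j·(-5x)^(8-j); the x^5 term has j = 3.
C(8,3) = 56.
Coefficient = C(8,3) · 5^3 · (-5)^5 = 56 · 125 · (-3125) = -21875000.

-21875000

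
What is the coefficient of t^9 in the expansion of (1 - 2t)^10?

-5120

The general term is C(10,j)·(1)^j·(-2t)^(10-j); the t^9 term has j = 1.
C(10,1) = 10.
Coefficient = C(10,1) · (-2)^9 = 10 · (-512) = -5120.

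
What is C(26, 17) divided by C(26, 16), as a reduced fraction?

10/17

C(n,k+1)/C(n,k) = (n−k)/(k+1) = (26−16)/(16+1) = 10/17.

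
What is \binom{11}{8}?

C(11,8) = C(11,3) by symmetry.
C(11,3) = (11·10·9) / 3! = 990 / 6 = 165.

165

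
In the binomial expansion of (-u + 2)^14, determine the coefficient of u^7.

-439296

The general term is C(14,j)·(-u)^j·(2)^(14-j); the u^7 term has j = 7.
C(14,7) = 3432.
Coefficient = C(14,7) · (-1)^7 · 2^7 = 3432 · (-1) · 128 = -439296.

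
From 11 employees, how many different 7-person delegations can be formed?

330

This is C(11,7) = 330.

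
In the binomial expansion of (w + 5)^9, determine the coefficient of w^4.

The general term is C(9,j)·(w)^j·(5)^(9-j); the w^4 term has j = 4.
C(9,4) = 126.
Coefficient = C(9,4) · 5^5 = 126 · 3125 = 393750.

393750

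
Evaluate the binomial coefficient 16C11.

C(16,11) = C(16,5) by symmetry.
C(16,5) = (16·15·14·13·12) / 5! = 524160 / 120 = 4368.

4368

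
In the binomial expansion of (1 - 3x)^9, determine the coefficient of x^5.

-30618

The general term is C(9,j)·(1)^j·(-3x)^(9-j); the x^5 term has j = 4.
C(9,4) = 126.
Coefficient = C(9,4) · (-3)^5 = 126 · (-243) = -30618.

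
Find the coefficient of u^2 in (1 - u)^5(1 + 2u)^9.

64

Coefficient of u^2 = Σ_{j} C(5,j)·(-1)^j·C(9,2-j)·2^(2-j) for j from 0 to 2.
= 144 + (-90) + 10 = 64.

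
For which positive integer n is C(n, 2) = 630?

n(n−1)/2 = 630 ⇒ n(n−1) = 1260. Since 36·35 = 1260, n = 36.

36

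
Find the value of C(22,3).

C(22,3) = (22·21·20) / 3! = 9240 / 6 = 1540.

1540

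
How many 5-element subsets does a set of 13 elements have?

1287

C(13,5) = (13·12·11·10·9) / 5! = 154440 / 120 = 1287.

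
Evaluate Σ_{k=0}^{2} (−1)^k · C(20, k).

The partial alternating sum Σ_{k=0}^{2} (−1)^k C(20,k) = (−1)^2 C(19,2) = 171.

171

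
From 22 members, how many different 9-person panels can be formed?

497420

This is C(22,9) = 497420.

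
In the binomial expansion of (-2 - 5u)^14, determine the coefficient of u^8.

The general term is C(14,j)·(-2)^j·(-5u)^(14-j); the u^8 term has j = 6.
C(14,6) = 3003.
Coefficient = C(14,6) · (-2)^6 · (-5)^8 = 3003 · 64 · 390625 = 75075000000.

75075000000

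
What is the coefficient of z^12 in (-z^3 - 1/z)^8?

General term: C(8,j)·(-z^3)^j·(-1/z)^(8-j), with z-exponent 3j − 1(8−j) = 4j − 8.
Set 4j − 8 = 12: j = 5.
C(8,5) = 56; (-1)^5 = -1; (-1)^3 = -1.
Coefficient = 56 · (-1) · (-1) = 56.

56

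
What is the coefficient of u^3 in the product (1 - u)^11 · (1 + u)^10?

Coefficient of u^3 = Σ_{j} C(11,j)·(-1)^j·C(10,3-j)·1^(3-j) for j from 0 to 3.
= 120 + (-495) + 550 + (-165) = 10.

10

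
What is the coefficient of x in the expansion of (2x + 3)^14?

The general term is C(14,j)·(2x)^j·(3)^(14-j); the x^1 term has j = 1.
C(14,1) = 14.
Coefficient = C(14,1) · 2^1 · 3^13 = 14 · 2 · 1594323 = 44641044.

44641044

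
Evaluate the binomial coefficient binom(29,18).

C(29,18) = C(29,11) by symmetry.
C(29,11) = (29·28·27·26·25·24·23·22·21·20·19) / 11! = 1381013105472000 / 39916800 = 34597290.

34597290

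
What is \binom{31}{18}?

206253075

C(31,18) = C(31,13) by symmetry.
C(31,13) = (31·30·29·28·27·26·25·24·23·22·21·20·19) / 13! = 1284342188088960000 / 6227020800 = 206253075.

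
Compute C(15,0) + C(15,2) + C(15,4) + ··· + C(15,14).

Half of (1+1)^15 + (1−1)^15 gives the even-index sum: 2^14 = 16384.

16384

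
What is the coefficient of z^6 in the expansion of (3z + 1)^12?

673596

The general term is C(12,j)·(3z)^j·(1)^(12-j); the z^6 term has j = 6.
C(12,6) = 924.
Coefficient = C(12,6) · 3^6 = 924 · 729 = 673596.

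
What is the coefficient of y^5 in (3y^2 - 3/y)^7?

General term: C(7,j)·(3y^2)^j·(-3/y)^(7-j), with y-exponent 2j − 1(7−j) = 3j − 7.
Set 3j − 7 = 5: j = 4.
C(7,4) = 35; 3^4 = 81; (-3)^3 = -27.
Coefficient = 35 · 81 · (-27) = -76545.

-76545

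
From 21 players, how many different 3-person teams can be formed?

1330

This is C(21,3) = 1330.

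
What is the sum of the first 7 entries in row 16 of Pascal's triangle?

1 + 16 + 120 + 560 + 1820 + 4368 + 8008 = 14893.

14893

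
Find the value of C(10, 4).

C(10,4) = (10·9·8·7) / 4! = 5040 / 24 = 210.

210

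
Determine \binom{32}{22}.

64512240

C(32,22) = C(32,10) by symmetry.
C(32,10) = (32·31·30·29·28·27·26·25·24·23) / 10! = 234102016512000 / 3628800 = 64512240.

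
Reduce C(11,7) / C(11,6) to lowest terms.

5/7

C(n,k+1)/C(n,k) = (n−k)/(k+1) = (11−6)/(6+1) = 5/7.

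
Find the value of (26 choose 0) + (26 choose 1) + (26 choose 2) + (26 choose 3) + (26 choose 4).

17902

1 + 26 + 325 + 2600 + 14950 = 17902.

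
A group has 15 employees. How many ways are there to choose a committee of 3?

This is C(15,3) = 455.

455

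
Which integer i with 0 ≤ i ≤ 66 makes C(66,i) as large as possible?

C(66,i) is maximized at i = 66/2 = 33.

33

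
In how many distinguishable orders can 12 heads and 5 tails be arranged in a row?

6188

Choose positions for the heads: C(17,12) = 6188.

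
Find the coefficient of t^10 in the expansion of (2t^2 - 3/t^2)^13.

General term: C(13,j)·(2t^2)^j·(-3/t^2)^(13-j), with t-exponent 2j − 2(13−j) = 4j − 26.
Set 4j − 26 = 10: j = 9.
C(13,9) = 715; 2^9 = 512; (-3)^4 = 81.
Coefficient = 715 · 512 · 81 = 29652480.

29652480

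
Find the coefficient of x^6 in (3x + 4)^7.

20412

The general term is C(7,j)·(3x)^j·(4)^(7-j); the x^6 term has j = 6.
C(7,6) = 7.
Coefficient = C(7,6) · 3^6 · 4^1 = 7 · 729 · 4 = 20412.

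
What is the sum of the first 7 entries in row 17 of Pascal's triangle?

21778

1 + 17 + 136 + 680 + 2380 + 6188 + 12376 = 21778.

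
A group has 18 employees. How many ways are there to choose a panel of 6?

18564

This is C(18,6) = 18564.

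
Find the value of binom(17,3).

C(17,3) = (17·16·15) / 3! = 4080 / 6 = 680.

680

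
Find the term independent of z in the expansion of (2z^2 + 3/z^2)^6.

4320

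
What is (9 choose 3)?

C(9,3) = (9·8·7) / 3! = 504 / 6 = 84.

84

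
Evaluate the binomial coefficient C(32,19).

347373600

C(32,19) = C(32,13) by symmetry.
C(32,13) = (32·31·30·29·28·27·26·25·24·23·22·21·20) / 13! = 2163102632570880000 / 6227020800 = 347373600.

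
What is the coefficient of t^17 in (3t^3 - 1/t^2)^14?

General term: C(14,j)·(3t^3)^j·(-1/t^2)^(14-j), with t-exponent 3j − 2(14−j) = 5j − 28.
Set 5j − 28 = 17: j = 9.
C(14,9) = 2002; 3^9 = 19683; (-1)^5 = -1.
Coefficient = 2002 · 19683 · (-1) = -39405366.

-39405366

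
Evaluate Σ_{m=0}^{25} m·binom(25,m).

419430400

Differentiating (1+x)^25 and setting x=1: Σ m·C(25,m) = 25·2^24 = 419430400.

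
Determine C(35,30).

C(35,30) = C(35,5) by symmetry.
C(35,5) = (35·34·33·32·31) / 5! = 38955840 / 120 = 324632.

324632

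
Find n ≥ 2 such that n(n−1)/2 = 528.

33

n(n−1)/2 = 528 ⇒ n(n−1) = 1056. Since 33·32 = 1056, n = 33.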